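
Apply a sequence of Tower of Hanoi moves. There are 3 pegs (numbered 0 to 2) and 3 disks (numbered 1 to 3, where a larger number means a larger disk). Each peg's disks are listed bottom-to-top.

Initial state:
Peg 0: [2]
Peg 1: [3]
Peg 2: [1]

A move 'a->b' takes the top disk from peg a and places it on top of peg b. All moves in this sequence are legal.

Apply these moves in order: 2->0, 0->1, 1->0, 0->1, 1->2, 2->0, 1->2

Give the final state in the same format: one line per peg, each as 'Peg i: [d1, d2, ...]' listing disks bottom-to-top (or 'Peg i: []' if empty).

After move 1 (2->0):
Peg 0: [2, 1]
Peg 1: [3]
Peg 2: []

After move 2 (0->1):
Peg 0: [2]
Peg 1: [3, 1]
Peg 2: []

After move 3 (1->0):
Peg 0: [2, 1]
Peg 1: [3]
Peg 2: []

After move 4 (0->1):
Peg 0: [2]
Peg 1: [3, 1]
Peg 2: []

After move 5 (1->2):
Peg 0: [2]
Peg 1: [3]
Peg 2: [1]

After move 6 (2->0):
Peg 0: [2, 1]
Peg 1: [3]
Peg 2: []

After move 7 (1->2):
Peg 0: [2, 1]
Peg 1: []
Peg 2: [3]

Answer: Peg 0: [2, 1]
Peg 1: []
Peg 2: [3]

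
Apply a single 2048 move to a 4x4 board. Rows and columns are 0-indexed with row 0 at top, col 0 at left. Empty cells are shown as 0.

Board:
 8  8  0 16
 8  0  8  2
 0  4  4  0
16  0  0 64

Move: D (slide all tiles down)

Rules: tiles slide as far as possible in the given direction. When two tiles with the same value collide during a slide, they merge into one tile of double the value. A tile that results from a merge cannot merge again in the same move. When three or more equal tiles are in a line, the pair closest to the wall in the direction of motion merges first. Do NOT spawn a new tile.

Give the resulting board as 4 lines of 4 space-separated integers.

Answer:  0  0  0  0
 0  0  0 16
16  8  8  2
16  4  4 64

Derivation:
Slide down:
col 0: [8, 8, 0, 16] -> [0, 0, 16, 16]
col 1: [8, 0, 4, 0] -> [0, 0, 8, 4]
col 2: [0, 8, 4, 0] -> [0, 0, 8, 4]
col 3: [16, 2, 0, 64] -> [0, 16, 2, 64]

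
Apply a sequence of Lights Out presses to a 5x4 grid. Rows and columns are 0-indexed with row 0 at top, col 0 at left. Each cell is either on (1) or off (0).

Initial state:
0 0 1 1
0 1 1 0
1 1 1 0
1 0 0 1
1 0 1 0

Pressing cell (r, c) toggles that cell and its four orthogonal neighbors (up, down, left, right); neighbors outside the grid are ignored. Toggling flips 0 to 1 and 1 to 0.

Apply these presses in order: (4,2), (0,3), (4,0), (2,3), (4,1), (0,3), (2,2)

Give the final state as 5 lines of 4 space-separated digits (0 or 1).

After press 1 at (4,2):
0 0 1 1
0 1 1 0
1 1 1 0
1 0 1 1
1 1 0 1

After press 2 at (0,3):
0 0 0 0
0 1 1 1
1 1 1 0
1 0 1 1
1 1 0 1

After press 3 at (4,0):
0 0 0 0
0 1 1 1
1 1 1 0
0 0 1 1
0 0 0 1

After press 4 at (2,3):
0 0 0 0
0 1 1 0
1 1 0 1
0 0 1 0
0 0 0 1

After press 5 at (4,1):
0 0 0 0
0 1 1 0
1 1 0 1
0 1 1 0
1 1 1 1

After press 6 at (0,3):
0 0 1 1
0 1 1 1
1 1 0 1
0 1 1 0
1 1 1 1

After press 7 at (2,2):
0 0 1 1
0 1 0 1
1 0 1 0
0 1 0 0
1 1 1 1

Answer: 0 0 1 1
0 1 0 1
1 0 1 0
0 1 0 0
1 1 1 1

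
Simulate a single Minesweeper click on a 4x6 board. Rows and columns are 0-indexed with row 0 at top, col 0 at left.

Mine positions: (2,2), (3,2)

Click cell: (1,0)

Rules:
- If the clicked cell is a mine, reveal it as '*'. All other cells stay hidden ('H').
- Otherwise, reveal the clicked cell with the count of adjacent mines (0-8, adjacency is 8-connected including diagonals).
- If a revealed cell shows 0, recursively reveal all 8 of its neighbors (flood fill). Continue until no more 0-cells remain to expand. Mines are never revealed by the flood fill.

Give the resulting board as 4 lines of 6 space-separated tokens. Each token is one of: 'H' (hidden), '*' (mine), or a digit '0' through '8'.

0 0 0 0 0 0
0 1 1 1 0 0
0 2 H 2 0 0
0 2 H 2 0 0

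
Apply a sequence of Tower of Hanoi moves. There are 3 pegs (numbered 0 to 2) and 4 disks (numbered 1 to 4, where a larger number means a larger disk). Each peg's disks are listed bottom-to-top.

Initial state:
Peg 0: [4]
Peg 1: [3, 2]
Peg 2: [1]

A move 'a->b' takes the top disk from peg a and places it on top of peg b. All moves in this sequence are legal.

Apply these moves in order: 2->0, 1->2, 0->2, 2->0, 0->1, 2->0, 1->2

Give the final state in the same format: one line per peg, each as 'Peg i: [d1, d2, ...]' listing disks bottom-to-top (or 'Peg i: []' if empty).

Answer: Peg 0: [4, 2]
Peg 1: [3]
Peg 2: [1]

Derivation:
After move 1 (2->0):
Peg 0: [4, 1]
Peg 1: [3, 2]
Peg 2: []

After move 2 (1->2):
Peg 0: [4, 1]
Peg 1: [3]
Peg 2: [2]

After move 3 (0->2):
Peg 0: [4]
Peg 1: [3]
Peg 2: [2, 1]

After move 4 (2->0):
Peg 0: [4, 1]
Peg 1: [3]
Peg 2: [2]

After move 5 (0->1):
Peg 0: [4]
Peg 1: [3, 1]
Peg 2: [2]

After move 6 (2->0):
Peg 0: [4, 2]
Peg 1: [3, 1]
Peg 2: []

After move 7 (1->2):
Peg 0: [4, 2]
Peg 1: [3]
Peg 2: [1]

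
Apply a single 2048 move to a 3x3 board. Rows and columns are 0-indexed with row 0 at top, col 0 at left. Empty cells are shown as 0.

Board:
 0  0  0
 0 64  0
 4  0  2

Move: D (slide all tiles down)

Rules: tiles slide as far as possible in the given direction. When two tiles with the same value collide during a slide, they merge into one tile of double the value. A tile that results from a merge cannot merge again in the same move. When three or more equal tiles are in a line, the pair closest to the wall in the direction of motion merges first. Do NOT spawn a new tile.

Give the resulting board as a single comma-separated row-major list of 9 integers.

Slide down:
col 0: [0, 0, 4] -> [0, 0, 4]
col 1: [0, 64, 0] -> [0, 0, 64]
col 2: [0, 0, 2] -> [0, 0, 2]

Answer: 0, 0, 0, 0, 0, 0, 4, 64, 2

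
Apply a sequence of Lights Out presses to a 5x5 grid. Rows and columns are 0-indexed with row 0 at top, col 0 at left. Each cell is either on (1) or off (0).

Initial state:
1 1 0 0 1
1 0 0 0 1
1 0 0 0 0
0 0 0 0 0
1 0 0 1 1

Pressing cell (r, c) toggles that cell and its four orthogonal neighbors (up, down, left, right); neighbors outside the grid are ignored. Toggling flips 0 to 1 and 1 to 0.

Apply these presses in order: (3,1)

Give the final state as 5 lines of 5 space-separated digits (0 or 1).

Answer: 1 1 0 0 1
1 0 0 0 1
1 1 0 0 0
1 1 1 0 0
1 1 0 1 1

Derivation:
After press 1 at (3,1):
1 1 0 0 1
1 0 0 0 1
1 1 0 0 0
1 1 1 0 0
1 1 0 1 1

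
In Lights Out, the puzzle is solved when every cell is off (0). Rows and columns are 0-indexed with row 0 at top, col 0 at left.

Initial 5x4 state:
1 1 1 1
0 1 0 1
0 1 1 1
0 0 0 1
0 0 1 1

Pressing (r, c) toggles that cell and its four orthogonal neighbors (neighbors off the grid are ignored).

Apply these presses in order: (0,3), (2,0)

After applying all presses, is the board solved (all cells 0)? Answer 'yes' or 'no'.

After press 1 at (0,3):
1 1 0 0
0 1 0 0
0 1 1 1
0 0 0 1
0 0 1 1

After press 2 at (2,0):
1 1 0 0
1 1 0 0
1 0 1 1
1 0 0 1
0 0 1 1

Lights still on: 11

Answer: no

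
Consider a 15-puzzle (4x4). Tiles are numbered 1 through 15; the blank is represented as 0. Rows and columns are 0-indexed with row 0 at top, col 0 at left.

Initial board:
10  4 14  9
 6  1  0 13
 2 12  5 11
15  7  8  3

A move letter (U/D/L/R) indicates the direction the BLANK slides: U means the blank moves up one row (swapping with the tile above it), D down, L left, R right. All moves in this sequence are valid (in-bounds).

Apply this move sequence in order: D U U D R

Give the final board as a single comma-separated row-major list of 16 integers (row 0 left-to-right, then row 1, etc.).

After move 1 (D):
10  4 14  9
 6  1  5 13
 2 12  0 11
15  7  8  3

After move 2 (U):
10  4 14  9
 6  1  0 13
 2 12  5 11
15  7  8  3

After move 3 (U):
10  4  0  9
 6  1 14 13
 2 12  5 11
15  7  8  3

After move 4 (D):
10  4 14  9
 6  1  0 13
 2 12  5 11
15  7  8  3

After move 5 (R):
10  4 14  9
 6  1 13  0
 2 12  5 11
15  7  8  3

Answer: 10, 4, 14, 9, 6, 1, 13, 0, 2, 12, 5, 11, 15, 7, 8, 3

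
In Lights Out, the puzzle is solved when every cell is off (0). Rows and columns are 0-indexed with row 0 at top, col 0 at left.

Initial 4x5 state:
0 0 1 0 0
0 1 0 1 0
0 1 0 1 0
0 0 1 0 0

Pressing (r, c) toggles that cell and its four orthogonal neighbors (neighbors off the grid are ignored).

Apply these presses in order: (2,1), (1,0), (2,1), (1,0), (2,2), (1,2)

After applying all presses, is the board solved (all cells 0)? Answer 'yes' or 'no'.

Answer: yes

Derivation:
After press 1 at (2,1):
0 0 1 0 0
0 0 0 1 0
1 0 1 1 0
0 1 1 0 0

After press 2 at (1,0):
1 0 1 0 0
1 1 0 1 0
0 0 1 1 0
0 1 1 0 0

After press 3 at (2,1):
1 0 1 0 0
1 0 0 1 0
1 1 0 1 0
0 0 1 0 0

After press 4 at (1,0):
0 0 1 0 0
0 1 0 1 0
0 1 0 1 0
0 0 1 0 0

After press 5 at (2,2):
0 0 1 0 0
0 1 1 1 0
0 0 1 0 0
0 0 0 0 0

After press 6 at (1,2):
0 0 0 0 0
0 0 0 0 0
0 0 0 0 0
0 0 0 0 0

Lights still on: 0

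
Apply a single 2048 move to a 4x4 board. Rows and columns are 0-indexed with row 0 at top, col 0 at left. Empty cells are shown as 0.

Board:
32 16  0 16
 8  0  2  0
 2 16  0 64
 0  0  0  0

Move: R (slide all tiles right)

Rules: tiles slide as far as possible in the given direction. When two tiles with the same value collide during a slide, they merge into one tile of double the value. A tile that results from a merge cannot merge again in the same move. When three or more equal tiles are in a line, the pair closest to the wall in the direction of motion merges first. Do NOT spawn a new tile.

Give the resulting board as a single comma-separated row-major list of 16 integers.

Slide right:
row 0: [32, 16, 0, 16] -> [0, 0, 32, 32]
row 1: [8, 0, 2, 0] -> [0, 0, 8, 2]
row 2: [2, 16, 0, 64] -> [0, 2, 16, 64]
row 3: [0, 0, 0, 0] -> [0, 0, 0, 0]

Answer: 0, 0, 32, 32, 0, 0, 8, 2, 0, 2, 16, 64, 0, 0, 0, 0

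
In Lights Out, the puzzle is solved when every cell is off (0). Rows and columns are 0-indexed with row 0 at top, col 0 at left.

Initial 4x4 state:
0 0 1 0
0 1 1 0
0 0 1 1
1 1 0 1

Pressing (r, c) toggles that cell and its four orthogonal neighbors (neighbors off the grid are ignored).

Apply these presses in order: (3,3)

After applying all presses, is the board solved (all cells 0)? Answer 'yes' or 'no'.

Answer: no

Derivation:
After press 1 at (3,3):
0 0 1 0
0 1 1 0
0 0 1 0
1 1 1 0

Lights still on: 7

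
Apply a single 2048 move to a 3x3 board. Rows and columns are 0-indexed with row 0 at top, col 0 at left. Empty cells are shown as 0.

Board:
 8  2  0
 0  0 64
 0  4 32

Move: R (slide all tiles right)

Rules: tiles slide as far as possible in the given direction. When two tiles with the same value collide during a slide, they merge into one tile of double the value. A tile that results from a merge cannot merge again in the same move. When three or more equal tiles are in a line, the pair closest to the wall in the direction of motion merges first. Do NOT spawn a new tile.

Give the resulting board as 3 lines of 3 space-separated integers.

Slide right:
row 0: [8, 2, 0] -> [0, 8, 2]
row 1: [0, 0, 64] -> [0, 0, 64]
row 2: [0, 4, 32] -> [0, 4, 32]

Answer:  0  8  2
 0  0 64
 0  4 32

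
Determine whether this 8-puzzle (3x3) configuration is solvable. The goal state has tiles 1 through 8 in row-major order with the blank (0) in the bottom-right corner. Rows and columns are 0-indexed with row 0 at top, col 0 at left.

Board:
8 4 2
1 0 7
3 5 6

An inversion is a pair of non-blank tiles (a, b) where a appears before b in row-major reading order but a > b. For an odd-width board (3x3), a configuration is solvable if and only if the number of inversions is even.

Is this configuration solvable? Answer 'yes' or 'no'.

Answer: yes

Derivation:
Inversions (pairs i<j in row-major order where tile[i] > tile[j] > 0): 14
14 is even, so the puzzle is solvable.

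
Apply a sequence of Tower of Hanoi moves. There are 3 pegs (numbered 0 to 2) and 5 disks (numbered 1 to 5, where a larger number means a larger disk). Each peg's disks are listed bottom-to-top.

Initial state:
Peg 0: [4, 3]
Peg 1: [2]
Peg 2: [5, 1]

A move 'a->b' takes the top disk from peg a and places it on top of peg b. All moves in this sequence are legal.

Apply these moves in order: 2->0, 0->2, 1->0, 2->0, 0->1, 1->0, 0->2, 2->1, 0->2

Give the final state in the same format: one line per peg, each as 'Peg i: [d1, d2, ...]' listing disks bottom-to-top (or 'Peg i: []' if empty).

Answer: Peg 0: [4, 3]
Peg 1: [1]
Peg 2: [5, 2]

Derivation:
After move 1 (2->0):
Peg 0: [4, 3, 1]
Peg 1: [2]
Peg 2: [5]

After move 2 (0->2):
Peg 0: [4, 3]
Peg 1: [2]
Peg 2: [5, 1]

After move 3 (1->0):
Peg 0: [4, 3, 2]
Peg 1: []
Peg 2: [5, 1]

After move 4 (2->0):
Peg 0: [4, 3, 2, 1]
Peg 1: []
Peg 2: [5]

After move 5 (0->1):
Peg 0: [4, 3, 2]
Peg 1: [1]
Peg 2: [5]

After move 6 (1->0):
Peg 0: [4, 3, 2, 1]
Peg 1: []
Peg 2: [5]

After move 7 (0->2):
Peg 0: [4, 3, 2]
Peg 1: []
Peg 2: [5, 1]

After move 8 (2->1):
Peg 0: [4, 3, 2]
Peg 1: [1]
Peg 2: [5]

After move 9 (0->2):
Peg 0: [4, 3]
Peg 1: [1]
Peg 2: [5, 2]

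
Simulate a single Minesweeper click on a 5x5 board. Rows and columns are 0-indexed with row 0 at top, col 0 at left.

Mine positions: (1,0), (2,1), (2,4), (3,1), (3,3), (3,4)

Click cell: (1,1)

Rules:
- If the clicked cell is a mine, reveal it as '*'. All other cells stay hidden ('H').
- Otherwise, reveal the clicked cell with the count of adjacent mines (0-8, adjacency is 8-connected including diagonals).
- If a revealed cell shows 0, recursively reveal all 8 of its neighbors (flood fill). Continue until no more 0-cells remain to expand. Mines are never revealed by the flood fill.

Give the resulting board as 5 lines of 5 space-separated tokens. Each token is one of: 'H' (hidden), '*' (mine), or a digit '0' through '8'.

H H H H H
H 2 H H H
H H H H H
H H H H H
H H H H H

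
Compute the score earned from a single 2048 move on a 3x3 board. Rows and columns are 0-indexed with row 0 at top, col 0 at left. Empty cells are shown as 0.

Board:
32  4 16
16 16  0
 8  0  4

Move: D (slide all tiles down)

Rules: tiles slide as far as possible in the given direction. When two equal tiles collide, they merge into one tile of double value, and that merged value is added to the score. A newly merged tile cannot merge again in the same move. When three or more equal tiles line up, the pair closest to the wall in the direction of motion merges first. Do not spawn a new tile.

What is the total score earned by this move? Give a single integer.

Slide down:
col 0: [32, 16, 8] -> [32, 16, 8]  score +0 (running 0)
col 1: [4, 16, 0] -> [0, 4, 16]  score +0 (running 0)
col 2: [16, 0, 4] -> [0, 16, 4]  score +0 (running 0)
Board after move:
32  0  0
16  4 16
 8 16  4

Answer: 0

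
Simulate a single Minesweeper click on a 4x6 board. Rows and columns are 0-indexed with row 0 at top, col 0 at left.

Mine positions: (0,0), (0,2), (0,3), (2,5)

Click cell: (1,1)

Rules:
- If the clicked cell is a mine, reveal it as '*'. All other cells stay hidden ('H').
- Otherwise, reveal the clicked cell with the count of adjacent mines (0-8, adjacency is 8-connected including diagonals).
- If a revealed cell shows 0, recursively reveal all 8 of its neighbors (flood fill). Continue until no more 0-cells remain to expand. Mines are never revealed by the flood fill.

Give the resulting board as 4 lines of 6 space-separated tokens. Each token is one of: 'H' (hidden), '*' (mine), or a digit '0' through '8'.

H H H H H H
H 2 H H H H
H H H H H H
H H H H H H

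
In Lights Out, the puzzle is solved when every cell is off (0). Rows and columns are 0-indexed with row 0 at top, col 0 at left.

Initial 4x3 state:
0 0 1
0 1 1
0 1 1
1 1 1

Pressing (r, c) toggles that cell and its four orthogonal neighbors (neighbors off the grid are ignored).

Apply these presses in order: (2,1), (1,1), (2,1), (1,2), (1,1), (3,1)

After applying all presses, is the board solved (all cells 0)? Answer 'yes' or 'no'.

Answer: yes

Derivation:
After press 1 at (2,1):
0 0 1
0 0 1
1 0 0
1 0 1

After press 2 at (1,1):
0 1 1
1 1 0
1 1 0
1 0 1

After press 3 at (2,1):
0 1 1
1 0 0
0 0 1
1 1 1

After press 4 at (1,2):
0 1 0
1 1 1
0 0 0
1 1 1

After press 5 at (1,1):
0 0 0
0 0 0
0 1 0
1 1 1

After press 6 at (3,1):
0 0 0
0 0 0
0 0 0
0 0 0

Lights still on: 0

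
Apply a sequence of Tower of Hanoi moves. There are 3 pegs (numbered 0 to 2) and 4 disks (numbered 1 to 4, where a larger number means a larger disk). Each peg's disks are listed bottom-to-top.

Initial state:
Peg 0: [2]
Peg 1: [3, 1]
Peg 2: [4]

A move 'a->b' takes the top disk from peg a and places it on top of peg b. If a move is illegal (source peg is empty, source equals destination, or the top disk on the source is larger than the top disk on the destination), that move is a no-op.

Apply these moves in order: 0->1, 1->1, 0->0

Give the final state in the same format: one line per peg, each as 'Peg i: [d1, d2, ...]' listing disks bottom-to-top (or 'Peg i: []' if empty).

After move 1 (0->1):
Peg 0: [2]
Peg 1: [3, 1]
Peg 2: [4]

After move 2 (1->1):
Peg 0: [2]
Peg 1: [3, 1]
Peg 2: [4]

After move 3 (0->0):
Peg 0: [2]
Peg 1: [3, 1]
Peg 2: [4]

Answer: Peg 0: [2]
Peg 1: [3, 1]
Peg 2: [4]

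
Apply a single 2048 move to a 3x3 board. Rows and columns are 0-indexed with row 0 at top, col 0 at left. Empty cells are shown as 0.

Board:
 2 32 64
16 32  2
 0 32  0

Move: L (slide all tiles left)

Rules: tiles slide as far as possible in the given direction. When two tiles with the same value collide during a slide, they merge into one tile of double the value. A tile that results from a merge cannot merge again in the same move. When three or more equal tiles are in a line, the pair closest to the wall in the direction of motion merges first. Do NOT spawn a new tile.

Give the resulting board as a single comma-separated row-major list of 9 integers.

Slide left:
row 0: [2, 32, 64] -> [2, 32, 64]
row 1: [16, 32, 2] -> [16, 32, 2]
row 2: [0, 32, 0] -> [32, 0, 0]

Answer: 2, 32, 64, 16, 32, 2, 32, 0, 0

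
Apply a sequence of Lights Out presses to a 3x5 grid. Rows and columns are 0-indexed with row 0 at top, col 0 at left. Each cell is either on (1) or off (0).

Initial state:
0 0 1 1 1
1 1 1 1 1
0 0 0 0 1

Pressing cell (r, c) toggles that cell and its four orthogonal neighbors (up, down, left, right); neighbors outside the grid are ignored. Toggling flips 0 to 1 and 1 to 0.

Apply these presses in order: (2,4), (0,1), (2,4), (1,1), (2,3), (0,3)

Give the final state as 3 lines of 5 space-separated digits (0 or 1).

After press 1 at (2,4):
0 0 1 1 1
1 1 1 1 0
0 0 0 1 0

After press 2 at (0,1):
1 1 0 1 1
1 0 1 1 0
0 0 0 1 0

After press 3 at (2,4):
1 1 0 1 1
1 0 1 1 1
0 0 0 0 1

After press 4 at (1,1):
1 0 0 1 1
0 1 0 1 1
0 1 0 0 1

After press 5 at (2,3):
1 0 0 1 1
0 1 0 0 1
0 1 1 1 0

After press 6 at (0,3):
1 0 1 0 0
0 1 0 1 1
0 1 1 1 0

Answer: 1 0 1 0 0
0 1 0 1 1
0 1 1 1 0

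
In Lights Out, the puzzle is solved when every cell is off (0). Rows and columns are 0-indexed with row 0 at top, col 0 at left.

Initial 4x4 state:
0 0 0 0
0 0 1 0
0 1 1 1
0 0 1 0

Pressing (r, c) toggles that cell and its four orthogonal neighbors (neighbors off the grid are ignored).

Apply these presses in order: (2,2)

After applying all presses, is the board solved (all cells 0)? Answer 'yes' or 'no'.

Answer: yes

Derivation:
After press 1 at (2,2):
0 0 0 0
0 0 0 0
0 0 0 0
0 0 0 0

Lights still on: 0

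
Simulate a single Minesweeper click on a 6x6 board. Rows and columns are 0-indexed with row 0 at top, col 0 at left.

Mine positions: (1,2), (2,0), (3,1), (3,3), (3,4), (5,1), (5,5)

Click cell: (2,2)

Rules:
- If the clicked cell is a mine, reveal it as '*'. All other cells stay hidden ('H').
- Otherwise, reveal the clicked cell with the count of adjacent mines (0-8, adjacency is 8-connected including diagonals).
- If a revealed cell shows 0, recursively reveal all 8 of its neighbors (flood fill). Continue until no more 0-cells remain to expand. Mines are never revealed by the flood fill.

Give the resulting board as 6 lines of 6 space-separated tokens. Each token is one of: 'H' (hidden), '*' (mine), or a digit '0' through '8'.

H H H H H H
H H H H H H
H H 3 H H H
H H H H H H
H H H H H H
H H H H H H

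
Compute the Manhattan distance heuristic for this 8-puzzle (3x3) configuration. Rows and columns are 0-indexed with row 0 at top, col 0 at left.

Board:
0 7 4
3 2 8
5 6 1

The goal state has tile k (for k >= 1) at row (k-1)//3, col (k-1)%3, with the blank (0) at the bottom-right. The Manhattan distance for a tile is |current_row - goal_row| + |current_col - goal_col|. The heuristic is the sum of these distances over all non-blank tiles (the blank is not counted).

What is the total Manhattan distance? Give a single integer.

Tile 7: (0,1)->(2,0) = 3
Tile 4: (0,2)->(1,0) = 3
Tile 3: (1,0)->(0,2) = 3
Tile 2: (1,1)->(0,1) = 1
Tile 8: (1,2)->(2,1) = 2
Tile 5: (2,0)->(1,1) = 2
Tile 6: (2,1)->(1,2) = 2
Tile 1: (2,2)->(0,0) = 4
Sum: 3 + 3 + 3 + 1 + 2 + 2 + 2 + 4 = 20

Answer: 20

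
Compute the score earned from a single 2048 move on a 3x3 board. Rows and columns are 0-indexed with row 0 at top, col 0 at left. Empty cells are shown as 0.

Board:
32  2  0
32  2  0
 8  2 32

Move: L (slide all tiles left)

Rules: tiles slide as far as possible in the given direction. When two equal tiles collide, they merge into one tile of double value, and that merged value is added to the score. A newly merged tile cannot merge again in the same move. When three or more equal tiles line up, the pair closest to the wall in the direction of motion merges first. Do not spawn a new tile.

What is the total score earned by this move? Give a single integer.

Slide left:
row 0: [32, 2, 0] -> [32, 2, 0]  score +0 (running 0)
row 1: [32, 2, 0] -> [32, 2, 0]  score +0 (running 0)
row 2: [8, 2, 32] -> [8, 2, 32]  score +0 (running 0)
Board after move:
32  2  0
32  2  0
 8  2 32

Answer: 0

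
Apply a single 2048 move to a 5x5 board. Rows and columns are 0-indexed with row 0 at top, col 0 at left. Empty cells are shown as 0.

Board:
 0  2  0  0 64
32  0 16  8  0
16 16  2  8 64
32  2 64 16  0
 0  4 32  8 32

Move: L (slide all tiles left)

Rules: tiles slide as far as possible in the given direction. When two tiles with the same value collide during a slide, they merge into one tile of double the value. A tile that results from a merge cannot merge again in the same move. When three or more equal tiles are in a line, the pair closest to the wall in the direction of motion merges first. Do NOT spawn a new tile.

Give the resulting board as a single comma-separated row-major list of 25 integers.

Answer: 2, 64, 0, 0, 0, 32, 16, 8, 0, 0, 32, 2, 8, 64, 0, 32, 2, 64, 16, 0, 4, 32, 8, 32, 0

Derivation:
Slide left:
row 0: [0, 2, 0, 0, 64] -> [2, 64, 0, 0, 0]
row 1: [32, 0, 16, 8, 0] -> [32, 16, 8, 0, 0]
row 2: [16, 16, 2, 8, 64] -> [32, 2, 8, 64, 0]
row 3: [32, 2, 64, 16, 0] -> [32, 2, 64, 16, 0]
row 4: [0, 4, 32, 8, 32] -> [4, 32, 8, 32, 0]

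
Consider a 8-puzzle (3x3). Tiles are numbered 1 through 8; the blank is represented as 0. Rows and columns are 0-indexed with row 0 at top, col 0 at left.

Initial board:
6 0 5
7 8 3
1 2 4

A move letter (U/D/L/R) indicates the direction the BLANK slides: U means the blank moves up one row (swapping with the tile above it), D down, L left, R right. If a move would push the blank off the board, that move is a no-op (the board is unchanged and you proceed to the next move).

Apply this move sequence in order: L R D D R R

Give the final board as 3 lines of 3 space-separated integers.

After move 1 (L):
0 6 5
7 8 3
1 2 4

After move 2 (R):
6 0 5
7 8 3
1 2 4

After move 3 (D):
6 8 5
7 0 3
1 2 4

After move 4 (D):
6 8 5
7 2 3
1 0 4

After move 5 (R):
6 8 5
7 2 3
1 4 0

After move 6 (R):
6 8 5
7 2 3
1 4 0

Answer: 6 8 5
7 2 3
1 4 0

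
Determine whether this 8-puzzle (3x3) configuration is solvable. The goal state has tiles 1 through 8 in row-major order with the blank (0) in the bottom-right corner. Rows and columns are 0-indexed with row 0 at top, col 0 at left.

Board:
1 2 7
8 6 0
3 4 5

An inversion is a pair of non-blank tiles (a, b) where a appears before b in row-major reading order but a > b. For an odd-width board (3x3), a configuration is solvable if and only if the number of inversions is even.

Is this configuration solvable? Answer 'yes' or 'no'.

Inversions (pairs i<j in row-major order where tile[i] > tile[j] > 0): 11
11 is odd, so the puzzle is not solvable.

Answer: no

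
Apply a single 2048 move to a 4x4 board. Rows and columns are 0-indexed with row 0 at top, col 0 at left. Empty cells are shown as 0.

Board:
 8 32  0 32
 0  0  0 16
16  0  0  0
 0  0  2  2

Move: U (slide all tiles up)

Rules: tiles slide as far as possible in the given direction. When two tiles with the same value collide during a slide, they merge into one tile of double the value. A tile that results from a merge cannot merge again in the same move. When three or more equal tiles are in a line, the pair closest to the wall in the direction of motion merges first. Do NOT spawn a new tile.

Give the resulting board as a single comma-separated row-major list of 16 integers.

Answer: 8, 32, 2, 32, 16, 0, 0, 16, 0, 0, 0, 2, 0, 0, 0, 0

Derivation:
Slide up:
col 0: [8, 0, 16, 0] -> [8, 16, 0, 0]
col 1: [32, 0, 0, 0] -> [32, 0, 0, 0]
col 2: [0, 0, 0, 2] -> [2, 0, 0, 0]
col 3: [32, 16, 0, 2] -> [32, 16, 2, 0]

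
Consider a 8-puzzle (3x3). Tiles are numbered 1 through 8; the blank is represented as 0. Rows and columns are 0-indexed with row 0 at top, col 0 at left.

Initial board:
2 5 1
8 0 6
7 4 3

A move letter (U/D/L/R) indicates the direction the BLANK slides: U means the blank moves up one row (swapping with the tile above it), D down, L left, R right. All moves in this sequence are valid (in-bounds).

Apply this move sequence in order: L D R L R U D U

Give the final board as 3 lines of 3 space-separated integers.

Answer: 2 5 1
7 0 6
4 8 3

Derivation:
After move 1 (L):
2 5 1
0 8 6
7 4 3

After move 2 (D):
2 5 1
7 8 6
0 4 3

After move 3 (R):
2 5 1
7 8 6
4 0 3

After move 4 (L):
2 5 1
7 8 6
0 4 3

After move 5 (R):
2 5 1
7 8 6
4 0 3

After move 6 (U):
2 5 1
7 0 6
4 8 3

After move 7 (D):
2 5 1
7 8 6
4 0 3

After move 8 (U):
2 5 1
7 0 6
4 8 3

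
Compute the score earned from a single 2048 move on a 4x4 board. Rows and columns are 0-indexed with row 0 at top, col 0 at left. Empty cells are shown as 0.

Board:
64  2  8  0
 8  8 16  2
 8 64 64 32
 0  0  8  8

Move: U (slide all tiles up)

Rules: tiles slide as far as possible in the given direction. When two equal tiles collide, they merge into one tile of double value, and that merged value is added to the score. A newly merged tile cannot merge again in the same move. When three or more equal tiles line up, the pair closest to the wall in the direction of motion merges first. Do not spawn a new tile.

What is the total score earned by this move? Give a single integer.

Slide up:
col 0: [64, 8, 8, 0] -> [64, 16, 0, 0]  score +16 (running 16)
col 1: [2, 8, 64, 0] -> [2, 8, 64, 0]  score +0 (running 16)
col 2: [8, 16, 64, 8] -> [8, 16, 64, 8]  score +0 (running 16)
col 3: [0, 2, 32, 8] -> [2, 32, 8, 0]  score +0 (running 16)
Board after move:
64  2  8  2
16  8 16 32
 0 64 64  8
 0  0  8  0

Answer: 16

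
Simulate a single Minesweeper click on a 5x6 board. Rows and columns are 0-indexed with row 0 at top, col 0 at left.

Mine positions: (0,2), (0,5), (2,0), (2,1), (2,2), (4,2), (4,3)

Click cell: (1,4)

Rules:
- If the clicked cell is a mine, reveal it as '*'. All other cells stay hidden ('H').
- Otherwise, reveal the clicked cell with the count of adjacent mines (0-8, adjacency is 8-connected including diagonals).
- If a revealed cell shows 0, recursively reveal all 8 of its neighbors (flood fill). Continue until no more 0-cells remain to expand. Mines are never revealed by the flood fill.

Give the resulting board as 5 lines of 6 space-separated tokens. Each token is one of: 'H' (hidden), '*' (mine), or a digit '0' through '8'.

H H H H H H
H H H H 1 H
H H H H H H
H H H H H H
H H H H H H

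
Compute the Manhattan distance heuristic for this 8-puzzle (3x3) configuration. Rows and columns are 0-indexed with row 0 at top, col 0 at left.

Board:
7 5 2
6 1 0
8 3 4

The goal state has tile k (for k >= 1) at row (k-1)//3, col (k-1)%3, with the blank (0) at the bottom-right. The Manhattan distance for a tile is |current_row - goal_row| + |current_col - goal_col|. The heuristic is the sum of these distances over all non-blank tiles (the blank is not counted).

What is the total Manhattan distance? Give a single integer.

Tile 7: at (0,0), goal (2,0), distance |0-2|+|0-0| = 2
Tile 5: at (0,1), goal (1,1), distance |0-1|+|1-1| = 1
Tile 2: at (0,2), goal (0,1), distance |0-0|+|2-1| = 1
Tile 6: at (1,0), goal (1,2), distance |1-1|+|0-2| = 2
Tile 1: at (1,1), goal (0,0), distance |1-0|+|1-0| = 2
Tile 8: at (2,0), goal (2,1), distance |2-2|+|0-1| = 1
Tile 3: at (2,1), goal (0,2), distance |2-0|+|1-2| = 3
Tile 4: at (2,2), goal (1,0), distance |2-1|+|2-0| = 3
Sum: 2 + 1 + 1 + 2 + 2 + 1 + 3 + 3 = 15

Answer: 15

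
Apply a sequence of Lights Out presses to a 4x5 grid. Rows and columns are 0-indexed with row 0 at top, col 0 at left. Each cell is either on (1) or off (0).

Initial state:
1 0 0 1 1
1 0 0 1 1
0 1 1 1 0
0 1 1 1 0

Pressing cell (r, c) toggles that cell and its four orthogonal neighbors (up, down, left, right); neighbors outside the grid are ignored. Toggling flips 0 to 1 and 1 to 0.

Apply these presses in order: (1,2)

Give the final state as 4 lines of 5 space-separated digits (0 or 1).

After press 1 at (1,2):
1 0 1 1 1
1 1 1 0 1
0 1 0 1 0
0 1 1 1 0

Answer: 1 0 1 1 1
1 1 1 0 1
0 1 0 1 0
0 1 1 1 0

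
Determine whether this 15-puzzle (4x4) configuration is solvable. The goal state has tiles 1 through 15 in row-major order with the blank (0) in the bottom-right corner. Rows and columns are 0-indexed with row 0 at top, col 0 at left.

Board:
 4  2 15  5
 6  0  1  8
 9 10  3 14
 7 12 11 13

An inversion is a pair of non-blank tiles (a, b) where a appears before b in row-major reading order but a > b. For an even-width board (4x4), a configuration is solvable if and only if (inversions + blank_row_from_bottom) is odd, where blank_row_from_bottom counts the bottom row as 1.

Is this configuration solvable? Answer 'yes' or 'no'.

Inversions: 31
Blank is in row 1 (0-indexed from top), which is row 3 counting from the bottom (bottom = 1).
31 + 3 = 34, which is even, so the puzzle is not solvable.

Answer: no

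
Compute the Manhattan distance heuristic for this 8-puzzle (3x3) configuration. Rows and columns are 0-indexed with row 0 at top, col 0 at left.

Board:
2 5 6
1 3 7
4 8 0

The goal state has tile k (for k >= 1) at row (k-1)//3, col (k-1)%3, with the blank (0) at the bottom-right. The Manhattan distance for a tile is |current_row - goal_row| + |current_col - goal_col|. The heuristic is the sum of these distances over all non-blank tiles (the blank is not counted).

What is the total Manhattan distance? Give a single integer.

Tile 2: at (0,0), goal (0,1), distance |0-0|+|0-1| = 1
Tile 5: at (0,1), goal (1,1), distance |0-1|+|1-1| = 1
Tile 6: at (0,2), goal (1,2), distance |0-1|+|2-2| = 1
Tile 1: at (1,0), goal (0,0), distance |1-0|+|0-0| = 1
Tile 3: at (1,1), goal (0,2), distance |1-0|+|1-2| = 2
Tile 7: at (1,2), goal (2,0), distance |1-2|+|2-0| = 3
Tile 4: at (2,0), goal (1,0), distance |2-1|+|0-0| = 1
Tile 8: at (2,1), goal (2,1), distance |2-2|+|1-1| = 0
Sum: 1 + 1 + 1 + 1 + 2 + 3 + 1 + 0 = 10

Answer: 10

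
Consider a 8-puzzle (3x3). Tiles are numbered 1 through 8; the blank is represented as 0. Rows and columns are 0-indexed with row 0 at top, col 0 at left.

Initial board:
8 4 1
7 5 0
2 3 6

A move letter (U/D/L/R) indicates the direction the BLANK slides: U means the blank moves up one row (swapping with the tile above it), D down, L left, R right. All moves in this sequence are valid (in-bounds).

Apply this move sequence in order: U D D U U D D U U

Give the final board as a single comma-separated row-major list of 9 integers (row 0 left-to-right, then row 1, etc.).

Answer: 8, 4, 0, 7, 5, 1, 2, 3, 6

Derivation:
After move 1 (U):
8 4 0
7 5 1
2 3 6

After move 2 (D):
8 4 1
7 5 0
2 3 6

After move 3 (D):
8 4 1
7 5 6
2 3 0

After move 4 (U):
8 4 1
7 5 0
2 3 6

After move 5 (U):
8 4 0
7 5 1
2 3 6

After move 6 (D):
8 4 1
7 5 0
2 3 6

After move 7 (D):
8 4 1
7 5 6
2 3 0

After move 8 (U):
8 4 1
7 5 0
2 3 6

After move 9 (U):
8 4 0
7 5 1
2 3 6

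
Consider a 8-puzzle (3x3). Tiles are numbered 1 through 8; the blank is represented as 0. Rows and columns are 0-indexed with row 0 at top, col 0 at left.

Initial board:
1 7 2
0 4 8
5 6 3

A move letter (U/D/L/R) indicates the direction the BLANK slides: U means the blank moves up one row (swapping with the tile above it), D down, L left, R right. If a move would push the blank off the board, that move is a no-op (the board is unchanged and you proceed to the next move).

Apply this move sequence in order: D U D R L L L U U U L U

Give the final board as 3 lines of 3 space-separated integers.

Answer: 0 7 2
1 4 8
5 6 3

Derivation:
After move 1 (D):
1 7 2
5 4 8
0 6 3

After move 2 (U):
1 7 2
0 4 8
5 6 3

After move 3 (D):
1 7 2
5 4 8
0 6 3

After move 4 (R):
1 7 2
5 4 8
6 0 3

After move 5 (L):
1 7 2
5 4 8
0 6 3

After move 6 (L):
1 7 2
5 4 8
0 6 3

After move 7 (L):
1 7 2
5 4 8
0 6 3

After move 8 (U):
1 7 2
0 4 8
5 6 3

After move 9 (U):
0 7 2
1 4 8
5 6 3

After move 10 (U):
0 7 2
1 4 8
5 6 3

After move 11 (L):
0 7 2
1 4 8
5 6 3

After move 12 (U):
0 7 2
1 4 8
5 6 3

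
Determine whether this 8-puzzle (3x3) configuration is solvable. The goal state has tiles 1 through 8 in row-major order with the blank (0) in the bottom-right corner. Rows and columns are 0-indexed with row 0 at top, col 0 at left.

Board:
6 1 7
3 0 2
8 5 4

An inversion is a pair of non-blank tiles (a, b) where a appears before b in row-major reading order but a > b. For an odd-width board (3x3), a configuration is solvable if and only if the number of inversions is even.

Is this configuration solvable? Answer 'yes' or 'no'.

Inversions (pairs i<j in row-major order where tile[i] > tile[j] > 0): 13
13 is odd, so the puzzle is not solvable.

Answer: no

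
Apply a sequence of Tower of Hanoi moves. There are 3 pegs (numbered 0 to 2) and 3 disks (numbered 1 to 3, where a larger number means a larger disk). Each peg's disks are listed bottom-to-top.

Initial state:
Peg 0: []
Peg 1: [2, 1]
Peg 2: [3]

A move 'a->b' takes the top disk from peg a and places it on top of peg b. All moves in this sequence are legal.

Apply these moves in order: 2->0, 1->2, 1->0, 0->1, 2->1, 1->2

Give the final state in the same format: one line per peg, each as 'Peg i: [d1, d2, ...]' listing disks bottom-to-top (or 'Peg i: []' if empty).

After move 1 (2->0):
Peg 0: [3]
Peg 1: [2, 1]
Peg 2: []

After move 2 (1->2):
Peg 0: [3]
Peg 1: [2]
Peg 2: [1]

After move 3 (1->0):
Peg 0: [3, 2]
Peg 1: []
Peg 2: [1]

After move 4 (0->1):
Peg 0: [3]
Peg 1: [2]
Peg 2: [1]

After move 5 (2->1):
Peg 0: [3]
Peg 1: [2, 1]
Peg 2: []

After move 6 (1->2):
Peg 0: [3]
Peg 1: [2]
Peg 2: [1]

Answer: Peg 0: [3]
Peg 1: [2]
Peg 2: [1]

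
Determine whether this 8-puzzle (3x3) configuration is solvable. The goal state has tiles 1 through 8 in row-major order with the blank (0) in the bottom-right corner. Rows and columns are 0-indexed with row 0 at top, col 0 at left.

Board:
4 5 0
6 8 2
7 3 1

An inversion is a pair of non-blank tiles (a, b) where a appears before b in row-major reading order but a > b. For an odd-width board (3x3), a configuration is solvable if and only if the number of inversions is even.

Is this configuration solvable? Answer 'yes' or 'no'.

Inversions (pairs i<j in row-major order where tile[i] > tile[j] > 0): 17
17 is odd, so the puzzle is not solvable.

Answer: no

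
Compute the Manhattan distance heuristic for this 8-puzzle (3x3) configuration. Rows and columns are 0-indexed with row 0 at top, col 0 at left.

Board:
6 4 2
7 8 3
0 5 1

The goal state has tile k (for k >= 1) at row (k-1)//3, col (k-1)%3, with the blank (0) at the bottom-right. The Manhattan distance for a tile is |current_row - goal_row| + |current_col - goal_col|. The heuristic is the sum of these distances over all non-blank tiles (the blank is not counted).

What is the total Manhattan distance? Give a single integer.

Answer: 14

Derivation:
Tile 6: (0,0)->(1,2) = 3
Tile 4: (0,1)->(1,0) = 2
Tile 2: (0,2)->(0,1) = 1
Tile 7: (1,0)->(2,0) = 1
Tile 8: (1,1)->(2,1) = 1
Tile 3: (1,2)->(0,2) = 1
Tile 5: (2,1)->(1,1) = 1
Tile 1: (2,2)->(0,0) = 4
Sum: 3 + 2 + 1 + 1 + 1 + 1 + 1 + 4 = 14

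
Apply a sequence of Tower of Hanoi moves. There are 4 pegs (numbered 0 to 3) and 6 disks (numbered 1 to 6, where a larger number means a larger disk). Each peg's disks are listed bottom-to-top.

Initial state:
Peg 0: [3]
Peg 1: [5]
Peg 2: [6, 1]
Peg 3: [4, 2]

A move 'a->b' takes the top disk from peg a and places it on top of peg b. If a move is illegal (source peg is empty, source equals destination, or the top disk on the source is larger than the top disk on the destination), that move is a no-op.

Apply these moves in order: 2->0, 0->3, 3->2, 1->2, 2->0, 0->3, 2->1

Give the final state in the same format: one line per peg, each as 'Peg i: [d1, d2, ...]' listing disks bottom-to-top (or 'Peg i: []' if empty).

After move 1 (2->0):
Peg 0: [3, 1]
Peg 1: [5]
Peg 2: [6]
Peg 3: [4, 2]

After move 2 (0->3):
Peg 0: [3]
Peg 1: [5]
Peg 2: [6]
Peg 3: [4, 2, 1]

After move 3 (3->2):
Peg 0: [3]
Peg 1: [5]
Peg 2: [6, 1]
Peg 3: [4, 2]

After move 4 (1->2):
Peg 0: [3]
Peg 1: [5]
Peg 2: [6, 1]
Peg 3: [4, 2]

After move 5 (2->0):
Peg 0: [3, 1]
Peg 1: [5]
Peg 2: [6]
Peg 3: [4, 2]

After move 6 (0->3):
Peg 0: [3]
Peg 1: [5]
Peg 2: [6]
Peg 3: [4, 2, 1]

After move 7 (2->1):
Peg 0: [3]
Peg 1: [5]
Peg 2: [6]
Peg 3: [4, 2, 1]

Answer: Peg 0: [3]
Peg 1: [5]
Peg 2: [6]
Peg 3: [4, 2, 1]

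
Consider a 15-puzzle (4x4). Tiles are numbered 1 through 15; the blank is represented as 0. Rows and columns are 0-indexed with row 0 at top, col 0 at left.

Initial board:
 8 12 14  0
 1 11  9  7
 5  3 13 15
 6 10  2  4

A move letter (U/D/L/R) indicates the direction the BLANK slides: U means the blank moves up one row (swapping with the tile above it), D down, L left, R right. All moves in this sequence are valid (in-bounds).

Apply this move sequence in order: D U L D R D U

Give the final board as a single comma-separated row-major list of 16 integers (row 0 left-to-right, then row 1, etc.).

After move 1 (D):
 8 12 14  7
 1 11  9  0
 5  3 13 15
 6 10  2  4

After move 2 (U):
 8 12 14  0
 1 11  9  7
 5  3 13 15
 6 10  2  4

After move 3 (L):
 8 12  0 14
 1 11  9  7
 5  3 13 15
 6 10  2  4

After move 4 (D):
 8 12  9 14
 1 11  0  7
 5  3 13 15
 6 10  2  4

After move 5 (R):
 8 12  9 14
 1 11  7  0
 5  3 13 15
 6 10  2  4

After move 6 (D):
 8 12  9 14
 1 11  7 15
 5  3 13  0
 6 10  2  4

After move 7 (U):
 8 12  9 14
 1 11  7  0
 5  3 13 15
 6 10  2  4

Answer: 8, 12, 9, 14, 1, 11, 7, 0, 5, 3, 13, 15, 6, 10, 2, 4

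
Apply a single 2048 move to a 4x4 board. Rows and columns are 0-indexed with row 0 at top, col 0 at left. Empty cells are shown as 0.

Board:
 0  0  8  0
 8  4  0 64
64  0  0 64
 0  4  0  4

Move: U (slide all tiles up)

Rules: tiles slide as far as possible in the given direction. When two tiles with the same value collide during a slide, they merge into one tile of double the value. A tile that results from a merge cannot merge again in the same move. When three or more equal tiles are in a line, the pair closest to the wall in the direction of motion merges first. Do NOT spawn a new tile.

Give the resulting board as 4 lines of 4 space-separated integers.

Slide up:
col 0: [0, 8, 64, 0] -> [8, 64, 0, 0]
col 1: [0, 4, 0, 4] -> [8, 0, 0, 0]
col 2: [8, 0, 0, 0] -> [8, 0, 0, 0]
col 3: [0, 64, 64, 4] -> [128, 4, 0, 0]

Answer:   8   8   8 128
 64   0   0   4
  0   0   0   0
  0   0   0   0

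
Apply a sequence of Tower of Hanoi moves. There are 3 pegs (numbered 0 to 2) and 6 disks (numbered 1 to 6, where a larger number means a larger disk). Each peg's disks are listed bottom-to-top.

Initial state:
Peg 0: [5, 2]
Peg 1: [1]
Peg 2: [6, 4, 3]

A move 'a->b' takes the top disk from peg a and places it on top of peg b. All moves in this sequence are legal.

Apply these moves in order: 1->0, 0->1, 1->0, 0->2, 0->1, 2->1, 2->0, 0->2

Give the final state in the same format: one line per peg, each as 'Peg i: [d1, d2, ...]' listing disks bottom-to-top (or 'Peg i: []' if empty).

Answer: Peg 0: [5]
Peg 1: [2, 1]
Peg 2: [6, 4, 3]

Derivation:
After move 1 (1->0):
Peg 0: [5, 2, 1]
Peg 1: []
Peg 2: [6, 4, 3]

After move 2 (0->1):
Peg 0: [5, 2]
Peg 1: [1]
Peg 2: [6, 4, 3]

After move 3 (1->0):
Peg 0: [5, 2, 1]
Peg 1: []
Peg 2: [6, 4, 3]

After move 4 (0->2):
Peg 0: [5, 2]
Peg 1: []
Peg 2: [6, 4, 3, 1]

After move 5 (0->1):
Peg 0: [5]
Peg 1: [2]
Peg 2: [6, 4, 3, 1]

After move 6 (2->1):
Peg 0: [5]
Peg 1: [2, 1]
Peg 2: [6, 4, 3]

After move 7 (2->0):
Peg 0: [5, 3]
Peg 1: [2, 1]
Peg 2: [6, 4]

After move 8 (0->2):
Peg 0: [5]
Peg 1: [2, 1]
Peg 2: [6, 4, 3]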